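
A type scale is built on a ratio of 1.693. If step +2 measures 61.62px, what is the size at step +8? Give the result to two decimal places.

The gap is 8 − (2) = 6 steps, so the factor is 1.693^6.
61.62 × 1.693⁶ = 61.62 × 23.54733 ≈ 1450.987

1450.99px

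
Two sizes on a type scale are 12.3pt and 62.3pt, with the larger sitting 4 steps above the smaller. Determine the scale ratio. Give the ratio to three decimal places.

r⁴ = 62.3 / 12.3, so r = (62.3/12.3)^(1/4).
r = 5.0650^(1/4) ≈ 1.5002

1.500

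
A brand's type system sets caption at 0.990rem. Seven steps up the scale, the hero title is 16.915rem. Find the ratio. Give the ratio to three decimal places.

The ratio satisfies 0.990 × r⁷ = 16.915, so r = (16.915 / 0.990)^(1/7).
r = 17.0859^(1/7) ≈ 1.5000

1.500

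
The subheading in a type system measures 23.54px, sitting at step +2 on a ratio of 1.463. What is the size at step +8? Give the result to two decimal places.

23.54 × 1.463⁶ = 23.54 × 9.80541 ≈ 230.819

230.82px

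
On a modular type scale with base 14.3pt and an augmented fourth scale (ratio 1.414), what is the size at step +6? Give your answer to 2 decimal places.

14.3 × 1.414⁶ = 14.3 × 7.99275 ≈ 114.30

114.30pt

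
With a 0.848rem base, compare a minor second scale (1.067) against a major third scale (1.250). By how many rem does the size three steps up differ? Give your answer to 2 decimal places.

0.63rem

Minor second: 0.848 × 1.067³ = 1.0301rem
Major third: 0.848 × 1.250³ = 1.6562rem
Difference: 1.6562 − 1.0301 = 0.6261rem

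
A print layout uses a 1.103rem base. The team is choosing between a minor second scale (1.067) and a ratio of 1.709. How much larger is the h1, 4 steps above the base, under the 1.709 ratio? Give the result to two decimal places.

Minor second: 1.103 × 1.067⁴ = 1.4297rem
At 1.709: 1.103 × 1.709⁴ = 9.4090rem
Difference: 9.4090 − 1.4297 = 7.9793rem

7.98rem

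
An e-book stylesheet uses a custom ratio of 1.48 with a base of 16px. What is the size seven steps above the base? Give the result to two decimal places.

Every step multiplies by the scale ratio.
16.0 × 1.48⁷ = 16.0 × 15.55364 ≈ 248.86

248.86px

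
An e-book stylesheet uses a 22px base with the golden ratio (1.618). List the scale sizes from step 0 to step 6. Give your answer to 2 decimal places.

22.00px, 35.60px, 57.59px, 93.19px, 150.78px, 243.96px, 394.72px

Step 0: 22px
Step 1: 22.0 × 1.618 = 35.60
Step 2: 22.0 × 1.618² = 57.59
Step 3: 22.0 × 1.618³ = 93.19
Step 4: 22.0 × 1.618⁴ = 150.78
Step 5: 22.0 × 1.618⁵ = 243.96
Step 6: 22.0 × 1.618⁶ = 394.72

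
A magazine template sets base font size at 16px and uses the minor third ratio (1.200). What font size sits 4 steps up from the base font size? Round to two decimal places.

33.18px

16.0 × 1.200⁴ = 16.0 × 2.07360 ≈ 33.18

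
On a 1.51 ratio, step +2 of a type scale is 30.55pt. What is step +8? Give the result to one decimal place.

30.55 × 1.51⁶ = 30.55 × 11.85391 ≈ 362.137

362.1pt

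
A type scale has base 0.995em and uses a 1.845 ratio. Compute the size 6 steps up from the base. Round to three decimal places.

39.247em

0.995 × 1.845⁶ = 0.995 × 39.44375 ≈ 39.247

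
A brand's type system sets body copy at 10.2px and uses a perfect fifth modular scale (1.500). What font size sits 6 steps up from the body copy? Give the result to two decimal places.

Each step on a modular scale multiplies by the ratio, so the size n steps from the base is base × ratioⁿ.
10.2 × 1.500⁶ = 10.2 × 11.39062 ≈ 116.18

116.18px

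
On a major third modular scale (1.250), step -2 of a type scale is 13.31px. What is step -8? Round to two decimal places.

3.49px

The gap is -8 − (-2) = -6 steps, so the factor is 1.250^-6.
13.31 ÷ 1.250⁶ = 13.31 ÷ 3.81470 ≈ 3.489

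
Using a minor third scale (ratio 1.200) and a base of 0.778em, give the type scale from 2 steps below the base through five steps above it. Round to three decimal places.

Step -2: 0.778 ÷ 1.200² = 0.540
Step -1: 0.778 ÷ 1.200 = 0.648
Step 0: 0.778em
Step 1: 0.778 × 1.200 = 0.934
Step 2: 0.778 × 1.200² = 1.120
Step 3: 0.778 × 1.200³ = 1.344
Step 4: 0.778 × 1.200⁴ = 1.613
Step 5: 0.778 × 1.200⁵ = 1.936

0.540em, 0.648em, 0.778em, 0.934em, 1.120em, 1.344em, 1.613em, 1.936em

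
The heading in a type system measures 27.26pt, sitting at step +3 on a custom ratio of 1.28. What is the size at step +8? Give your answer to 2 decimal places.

27.26 × 1.28⁵ = 27.26 × 3.43597 ≈ 93.665

93.66pt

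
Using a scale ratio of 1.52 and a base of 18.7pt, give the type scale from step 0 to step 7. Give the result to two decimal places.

18.70pt, 28.42pt, 43.20pt, 65.67pt, 99.82pt, 151.73pt, 230.62pt, 350.55pt

Step 0: 18.7pt
Step 1: 18.7 × 1.52 = 28.42
Step 2: 18.7 × 1.52² = 43.20
Step 3: 18.7 × 1.52³ = 65.67
Step 4: 18.7 × 1.52⁴ = 99.82
Step 5: 18.7 × 1.52⁵ = 151.73
Step 6: 18.7 × 1.52⁶ = 230.62
Step 7: 18.7 × 1.52⁷ = 350.55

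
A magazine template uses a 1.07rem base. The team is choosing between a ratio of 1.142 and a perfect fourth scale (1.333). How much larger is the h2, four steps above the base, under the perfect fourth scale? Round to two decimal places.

At 1.142: 1.07 × 1.142⁴ = 1.8199rem
Perfect fourth: 1.07 × 1.333⁴ = 3.3783rem
Difference: 3.3783 − 1.8199 = 1.5584rem

1.56rem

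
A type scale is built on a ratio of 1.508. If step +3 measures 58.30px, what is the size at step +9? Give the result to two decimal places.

The gap is 9 − (3) = 6 steps, so the factor is 1.508^6.
58.30 × 1.508⁶ = 58.30 × 11.76002 ≈ 685.609

685.61px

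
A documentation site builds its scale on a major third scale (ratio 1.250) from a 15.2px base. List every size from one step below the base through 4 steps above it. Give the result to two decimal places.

12.16px, 15.20px, 19.00px, 23.75px, 29.69px, 37.11px

Step -1: 15.2 ÷ 1.250 = 12.16
Step 0: 15.2px
Step 1: 15.2 × 1.250 = 19.00
Step 2: 15.2 × 1.250² = 23.75
Step 3: 15.2 × 1.250³ = 29.69
Step 4: 15.2 × 1.250⁴ = 37.11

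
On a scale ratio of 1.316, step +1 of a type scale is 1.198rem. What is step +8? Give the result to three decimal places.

1.198 × 1.316⁷ = 1.198 × 6.83583 ≈ 8.189

8.189rem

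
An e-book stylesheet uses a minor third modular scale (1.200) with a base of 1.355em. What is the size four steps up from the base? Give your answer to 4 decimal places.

1.355 × 1.200⁴ = 1.355 × 2.07360 ≈ 2.8097

2.8097em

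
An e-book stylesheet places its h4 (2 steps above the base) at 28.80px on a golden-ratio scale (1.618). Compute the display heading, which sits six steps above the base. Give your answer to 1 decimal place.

Moving from step +2 to step +6 is 4 steps up, so multiply by r⁴.
28.80 × 1.618⁴ = 28.80 × 6.85353 ≈ 197.382

197.4px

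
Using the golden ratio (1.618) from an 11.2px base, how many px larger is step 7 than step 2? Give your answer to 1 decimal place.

295.8px

Step 2: 11.2 × 1.618² = 29.321px
Step 7: 11.2 × 1.618⁷ = 325.138px
Difference: 325.138 − 29.321 = 295.817px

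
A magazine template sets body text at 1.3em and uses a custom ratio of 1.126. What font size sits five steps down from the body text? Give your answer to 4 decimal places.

1.3 ÷ 1.126⁵ = 1.3 ÷ 1.81006 ≈ 0.7182

0.7182em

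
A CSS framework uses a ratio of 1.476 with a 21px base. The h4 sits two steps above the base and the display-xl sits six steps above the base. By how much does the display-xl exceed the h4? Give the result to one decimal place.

Step 2: 21.0 × 1.476² = 45.750px
Step 6: 21.0 × 1.476⁶ = 217.139px
Difference: 217.139 − 45.750 = 171.389px

171.4px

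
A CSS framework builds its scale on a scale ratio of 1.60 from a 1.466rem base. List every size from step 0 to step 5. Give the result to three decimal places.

Step 0: 1.466rem
Step 1: 1.466 × 1.60 = 2.346
Step 2: 1.466 × 1.60² = 3.753
Step 3: 1.466 × 1.60³ = 6.005
Step 4: 1.466 × 1.60⁴ = 9.608
Step 5: 1.466 × 1.60⁵ = 15.372

1.466rem, 2.346rem, 3.753rem, 6.005rem, 9.608rem, 15.372rem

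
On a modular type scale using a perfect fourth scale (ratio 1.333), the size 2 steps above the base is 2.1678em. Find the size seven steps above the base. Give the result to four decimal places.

2.1678 × 1.333⁵ = 2.1678 × 4.20873 ≈ 9.1237

9.1237em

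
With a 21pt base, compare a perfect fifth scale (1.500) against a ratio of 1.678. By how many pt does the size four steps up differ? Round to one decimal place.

60.2pt

Perfect fifth: 21.0 × 1.500⁴ = 106.312pt
At 1.678: 21.0 × 1.678⁴ = 166.490pt
Difference: 166.490 − 106.312 = 60.178pt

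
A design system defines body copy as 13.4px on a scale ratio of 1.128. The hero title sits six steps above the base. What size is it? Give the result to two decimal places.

27.60px

13.4 × 1.128⁶ = 13.4 × 2.05994 ≈ 27.60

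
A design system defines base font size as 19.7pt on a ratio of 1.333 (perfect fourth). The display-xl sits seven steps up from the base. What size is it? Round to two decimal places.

147.33pt

A modular type scale is a geometric sequence: sizeₙ = base × rⁿ.
19.7 × 1.333⁷ = 19.7 × 7.47844 ≈ 147.33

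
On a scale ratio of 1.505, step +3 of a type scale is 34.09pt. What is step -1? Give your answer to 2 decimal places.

6.64pt

34.09 ÷ 1.505⁴ = 34.09 ÷ 5.13034 ≈ 6.645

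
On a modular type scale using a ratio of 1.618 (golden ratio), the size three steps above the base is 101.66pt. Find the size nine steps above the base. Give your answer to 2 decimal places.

1823.98pt

Moving from step +3 to step +9 is 6 steps up, so multiply by r⁶.
101.66 × 1.618⁶ = 101.66 × 17.94201 ≈ 1823.985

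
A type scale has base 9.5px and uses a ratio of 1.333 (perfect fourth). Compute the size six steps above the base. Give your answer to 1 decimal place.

Each step on a modular scale multiplies by the ratio, so the size n steps from the base is base × ratioⁿ.
9.5 × 1.333⁶ = 9.5 × 5.61023 ≈ 53.30

53.3px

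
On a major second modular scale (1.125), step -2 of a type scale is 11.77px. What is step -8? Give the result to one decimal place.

5.8px

11.77 ÷ 1.125⁶ = 11.77 ÷ 2.02729 ≈ 5.806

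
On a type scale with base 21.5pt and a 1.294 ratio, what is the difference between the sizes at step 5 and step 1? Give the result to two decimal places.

Step 1: 21.5 × 1.294 = 27.8210pt
Step 5: 21.5 × 1.294⁵ = 78.0027pt
Difference: 78.0027 − 27.8210 = 50.1817pt

50.18pt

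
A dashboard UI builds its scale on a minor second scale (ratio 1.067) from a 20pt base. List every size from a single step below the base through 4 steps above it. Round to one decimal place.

18.7pt, 20.0pt, 21.3pt, 22.8pt, 24.3pt, 25.9pt

Step -1: 20.0 ÷ 1.067 = 18.7
Step 0: 20pt
Step 1: 20.0 × 1.067 = 21.3
Step 2: 20.0 × 1.067² = 22.8
Step 3: 20.0 × 1.067³ = 24.3
Step 4: 20.0 × 1.067⁴ = 25.9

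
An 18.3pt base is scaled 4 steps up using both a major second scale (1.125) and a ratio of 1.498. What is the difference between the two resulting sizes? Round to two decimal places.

62.84pt

Major second: 18.3 × 1.125⁴ = 29.3131pt
At 1.498: 18.3 × 1.498⁴ = 92.1506pt
Difference: 92.1506 − 29.3131 = 62.8375pt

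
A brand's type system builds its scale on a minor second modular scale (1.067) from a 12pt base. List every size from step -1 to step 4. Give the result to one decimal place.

11.2pt, 12.0pt, 12.8pt, 13.7pt, 14.6pt, 15.6pt

Step -1: 12.0 ÷ 1.067 = 11.2
Step 0: 12pt
Step 1: 12.0 × 1.067 = 12.8
Step 2: 12.0 × 1.067² = 13.7
Step 3: 12.0 × 1.067³ = 14.6
Step 4: 12.0 × 1.067⁴ = 15.6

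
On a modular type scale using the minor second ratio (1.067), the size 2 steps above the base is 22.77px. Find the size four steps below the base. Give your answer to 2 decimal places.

22.77 ÷ 1.067⁶ = 22.77 ÷ 1.47566 ≈ 15.430

15.43px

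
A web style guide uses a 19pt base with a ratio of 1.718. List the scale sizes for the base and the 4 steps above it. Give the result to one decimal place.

19.0pt, 32.6pt, 56.1pt, 96.3pt, 165.5pt

Step 0: 19pt
Step 1: 19.0 × 1.718 = 32.6
Step 2: 19.0 × 1.718² = 56.1
Step 3: 19.0 × 1.718³ = 96.3
Step 4: 19.0 × 1.718⁴ = 165.5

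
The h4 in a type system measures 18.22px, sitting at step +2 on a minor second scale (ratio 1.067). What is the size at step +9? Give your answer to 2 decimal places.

28.69px

18.22 × 1.067⁷ = 18.22 × 1.57453 ≈ 28.688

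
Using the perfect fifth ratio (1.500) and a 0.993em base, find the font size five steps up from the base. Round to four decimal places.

7.5406em

0.993 × 1.500⁵ = 0.993 × 7.59375 ≈ 7.5406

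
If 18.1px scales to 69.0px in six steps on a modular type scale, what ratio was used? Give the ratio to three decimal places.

The ratio satisfies 18.1 × r⁶ = 69.0, so r = (69.0 / 18.1)^(1/6).
r = 3.8122^(1/6) ≈ 1.2499

1.250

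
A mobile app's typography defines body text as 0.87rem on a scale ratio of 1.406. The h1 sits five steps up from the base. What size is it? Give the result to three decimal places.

4.780rem

A modular type scale is a geometric sequence: sizeₙ = base × rⁿ.
0.87 × 1.406⁵ = 0.87 × 5.49448 ≈ 4.780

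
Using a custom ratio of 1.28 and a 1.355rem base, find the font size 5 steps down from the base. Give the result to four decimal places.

0.3944rem

1.355 ÷ 1.28⁵ = 1.355 ÷ 3.43597 ≈ 0.3944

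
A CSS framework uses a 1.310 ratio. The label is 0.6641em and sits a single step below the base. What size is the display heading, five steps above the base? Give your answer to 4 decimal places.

Moving from step -1 to step +5 is 6 steps up, so multiply by r⁶.
0.6641 × 1.310⁶ = 0.6641 × 5.05391 ≈ 3.3563

3.3563em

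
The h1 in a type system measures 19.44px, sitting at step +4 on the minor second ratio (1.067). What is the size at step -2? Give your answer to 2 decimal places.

19.44 ÷ 1.067⁶ = 19.44 ÷ 1.47566 ≈ 13.174

13.17px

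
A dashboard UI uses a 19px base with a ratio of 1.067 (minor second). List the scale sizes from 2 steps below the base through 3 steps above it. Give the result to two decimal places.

16.69px, 17.81px, 19.00px, 20.27px, 21.63px, 23.08px

Step -2: 19.0 ÷ 1.067² = 16.69
Step -1: 19.0 ÷ 1.067 = 17.81
Step 0: 19px
Step 1: 19.0 × 1.067 = 20.27
Step 2: 19.0 × 1.067² = 21.63
Step 3: 19.0 × 1.067³ = 23.08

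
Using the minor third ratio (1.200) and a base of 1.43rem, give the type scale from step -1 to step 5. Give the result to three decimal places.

1.192rem, 1.430rem, 1.716rem, 2.059rem, 2.471rem, 2.965rem, 3.558rem

Step -1: 1.43 ÷ 1.200 = 1.192
Step 0: 1.43rem
Step 1: 1.43 × 1.200 = 1.716
Step 2: 1.43 × 1.200² = 2.059
Step 3: 1.43 × 1.200³ = 2.471
Step 4: 1.43 × 1.200⁴ = 2.965
Step 5: 1.43 × 1.200⁵ = 3.558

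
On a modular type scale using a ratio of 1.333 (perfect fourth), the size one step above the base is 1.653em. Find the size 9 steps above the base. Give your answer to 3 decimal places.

The gap is 9 − (1) = 8 steps, so the factor is 1.333^8.
1.653 × 1.333⁸ = 1.653 × 9.96876 ≈ 16.478

16.478em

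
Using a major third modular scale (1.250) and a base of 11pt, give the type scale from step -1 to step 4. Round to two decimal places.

8.80pt, 11.00pt, 13.75pt, 17.19pt, 21.48pt, 26.86pt

Step -1: 11.0 ÷ 1.250 = 8.80
Step 0: 11pt
Step 1: 11.0 × 1.250 = 13.75
Step 2: 11.0 × 1.250² = 17.19
Step 3: 11.0 × 1.250³ = 21.48
Step 4: 11.0 × 1.250⁴ = 26.86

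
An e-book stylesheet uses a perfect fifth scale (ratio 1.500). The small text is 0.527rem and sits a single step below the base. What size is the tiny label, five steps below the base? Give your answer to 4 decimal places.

0.1041rem

Moving from step -1 to step -5 is 4 steps down, so divide by r⁴.
0.527 ÷ 1.500⁴ = 0.527 ÷ 5.06250 ≈ 0.1041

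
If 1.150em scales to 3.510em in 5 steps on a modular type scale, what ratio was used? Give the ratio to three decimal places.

The ratio satisfies 1.150 × r⁵ = 3.510, so r = (3.510 / 1.150)^(1/5).
r = 3.0522^(1/5) ≈ 1.2500

1.250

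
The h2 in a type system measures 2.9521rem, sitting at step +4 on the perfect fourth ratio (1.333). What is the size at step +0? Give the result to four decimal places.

Moving from step +4 to step +0 is 4 steps down, so divide by r⁴.
2.9521 ÷ 1.333⁴ = 2.9521 ÷ 3.15733 ≈ 0.9350

0.9350rem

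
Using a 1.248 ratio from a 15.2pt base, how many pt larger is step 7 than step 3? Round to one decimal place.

Step 3: 15.2 × 1.248³ = 29.545pt
Step 7: 15.2 × 1.248⁷ = 71.671pt
Difference: 71.671 − 29.545 = 42.126pt

42.1pt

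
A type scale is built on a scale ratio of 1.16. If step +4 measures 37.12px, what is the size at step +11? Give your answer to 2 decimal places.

104.91px

The gap is 11 − (4) = 7 steps, so the factor is 1.16^7.
37.12 × 1.16⁷ = 37.12 × 2.82622 ≈ 104.909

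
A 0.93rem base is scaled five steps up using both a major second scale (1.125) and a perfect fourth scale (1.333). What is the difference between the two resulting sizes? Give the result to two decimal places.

Major second: 0.93 × 1.125⁵ = 1.6759rem
Perfect fourth: 0.93 × 1.333⁵ = 3.9141rem
Difference: 3.9141 − 1.6759 = 2.2382rem

2.24rem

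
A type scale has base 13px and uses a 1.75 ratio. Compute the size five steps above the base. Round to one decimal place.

213.4px

13.0 × 1.75⁵ = 13.0 × 16.41309 ≈ 213.37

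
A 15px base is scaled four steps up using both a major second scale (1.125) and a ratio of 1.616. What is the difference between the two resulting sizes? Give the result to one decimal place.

Major second: 15.0 × 1.125⁴ = 24.027px
At 1.616: 15.0 × 1.616⁴ = 102.296px
Difference: 102.296 − 24.027 = 78.269px

78.3px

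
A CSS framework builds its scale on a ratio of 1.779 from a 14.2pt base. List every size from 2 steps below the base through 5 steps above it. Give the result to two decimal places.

Step -2: 14.2 ÷ 1.779² = 4.49
Step -1: 14.2 ÷ 1.779 = 7.98
Step 0: 14.2pt
Step 1: 14.2 × 1.779 = 25.26
Step 2: 14.2 × 1.779² = 44.94
Step 3: 14.2 × 1.779³ = 79.95
Step 4: 14.2 × 1.779⁴ = 142.23
Step 5: 14.2 × 1.779⁵ = 253.03

4.49pt, 7.98pt, 14.20pt, 25.26pt, 44.94pt, 79.95pt, 142.23pt, 253.03pt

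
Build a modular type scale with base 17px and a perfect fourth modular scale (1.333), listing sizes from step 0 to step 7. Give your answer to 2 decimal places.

17.00px, 22.66px, 30.21px, 40.27px, 53.67px, 71.55px, 95.37px, 127.13px

Step 0: 17px
Step 1: 17.0 × 1.333 = 22.66
Step 2: 17.0 × 1.333² = 30.21
Step 3: 17.0 × 1.333³ = 40.27
Step 4: 17.0 × 1.333⁴ = 53.67
Step 5: 17.0 × 1.333⁵ = 71.55
Step 6: 17.0 × 1.333⁶ = 95.37
Step 7: 17.0 × 1.333⁷ = 127.13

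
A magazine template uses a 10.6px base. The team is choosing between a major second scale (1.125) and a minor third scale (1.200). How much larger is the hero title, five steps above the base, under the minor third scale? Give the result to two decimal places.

7.27px

Major second: 10.6 × 1.125⁵ = 19.1015px
Minor third: 10.6 × 1.200⁵ = 26.3762px
Difference: 26.3762 − 19.1015 = 7.2747px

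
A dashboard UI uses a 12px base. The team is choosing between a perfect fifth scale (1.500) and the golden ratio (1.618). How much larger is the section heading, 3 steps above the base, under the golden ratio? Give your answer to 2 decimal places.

Perfect fifth: 12.0 × 1.500³ = 40.5000px
Golden ratio: 12.0 × 1.618³ = 50.8296px
Difference: 50.8296 − 40.5000 = 10.3296px

10.33px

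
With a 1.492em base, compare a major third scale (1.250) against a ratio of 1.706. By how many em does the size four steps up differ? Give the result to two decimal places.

Major third: 1.492 × 1.250⁴ = 3.6426em
At 1.706: 1.492 × 1.706⁴ = 12.6382em
Difference: 12.6382 − 3.6426 = 8.9956em

9.00em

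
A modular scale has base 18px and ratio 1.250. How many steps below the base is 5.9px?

1.250ⁿ = 18 / 5.9 = 3.0508
n = ln(3.0508) / ln(1.250) = 1.1154 / 0.2231 ≈ 5.00

5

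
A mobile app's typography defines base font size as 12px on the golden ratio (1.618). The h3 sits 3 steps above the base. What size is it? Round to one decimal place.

50.8px

12.0 × 1.618³ = 12.0 × 4.23580 ≈ 50.83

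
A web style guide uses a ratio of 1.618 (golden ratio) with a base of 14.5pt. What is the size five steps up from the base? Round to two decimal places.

160.79pt

14.5 × 1.618⁵ = 14.5 × 11.08901 ≈ 160.79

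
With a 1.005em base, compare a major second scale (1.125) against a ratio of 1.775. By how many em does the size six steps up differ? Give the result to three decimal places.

Major second: 1.005 × 1.125⁶ = 2.03742em
At 1.775: 1.005 × 1.775⁶ = 31.43086em
Difference: 31.43086 − 2.03742 = 29.39344em

29.393em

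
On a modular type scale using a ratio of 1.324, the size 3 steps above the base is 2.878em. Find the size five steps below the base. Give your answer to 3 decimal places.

The gap is -5 − (3) = -8 steps, so the factor is 1.324^-8.
2.878 ÷ 1.324⁸ = 2.878 ÷ 9.44287 ≈ 0.305

0.305em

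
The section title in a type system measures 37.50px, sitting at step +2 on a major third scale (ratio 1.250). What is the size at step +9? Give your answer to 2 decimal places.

178.81px

37.50 × 1.250⁷ = 37.50 × 4.76837 ≈ 178.814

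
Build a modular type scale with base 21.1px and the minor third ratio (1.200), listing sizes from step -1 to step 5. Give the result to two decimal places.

17.58px, 21.10px, 25.32px, 30.38px, 36.46px, 43.75px, 52.50px

Step -1: 21.1 ÷ 1.200 = 17.58
Step 0: 21.1px
Step 1: 21.1 × 1.200 = 25.32
Step 2: 21.1 × 1.200² = 30.38
Step 3: 21.1 × 1.200³ = 36.46
Step 4: 21.1 × 1.200⁴ = 43.75
Step 5: 21.1 × 1.200⁵ = 52.50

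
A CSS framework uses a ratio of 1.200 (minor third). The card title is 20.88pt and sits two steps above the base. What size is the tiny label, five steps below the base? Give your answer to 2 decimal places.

Moving from step +2 to step -5 is 7 steps down, so divide by r⁷.
20.88 ÷ 1.200⁷ = 20.88 ÷ 3.58318 ≈ 5.827

5.83pt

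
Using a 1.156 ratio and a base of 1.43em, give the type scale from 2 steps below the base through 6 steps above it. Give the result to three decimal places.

Step -2: 1.43 ÷ 1.156² = 1.070
Step -1: 1.43 ÷ 1.156 = 1.237
Step 0: 1.43em
Step 1: 1.43 × 1.156 = 1.653
Step 2: 1.43 × 1.156² = 1.911
Step 3: 1.43 × 1.156³ = 2.209
Step 4: 1.43 × 1.156⁴ = 2.554
Step 5: 1.43 × 1.156⁵ = 2.952
Step 6: 1.43 × 1.156⁶ = 3.413

1.070em, 1.237em, 1.430em, 1.653em, 1.911em, 2.209em, 2.554em, 2.952em, 3.413em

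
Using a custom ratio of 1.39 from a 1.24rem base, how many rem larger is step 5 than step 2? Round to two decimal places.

Step 2: 1.24 × 1.39² = 2.3958rem
Step 5: 1.24 × 1.39⁵ = 6.4342rem
Difference: 6.4342 − 2.3958 = 4.0384rem

4.04rem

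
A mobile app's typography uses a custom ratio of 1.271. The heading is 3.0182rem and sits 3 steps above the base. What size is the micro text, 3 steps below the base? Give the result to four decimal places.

0.7159rem

Moving from step +3 to step -3 is 6 steps down, so divide by r⁶.
3.0182 ÷ 1.271⁶ = 3.0182 ÷ 4.21573 ≈ 0.7159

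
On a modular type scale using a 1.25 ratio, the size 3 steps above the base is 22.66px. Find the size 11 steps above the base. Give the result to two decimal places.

Moving from step +3 to step +11 is 8 steps up, so multiply by r⁸.
22.66 × 1.25⁸ = 22.66 × 5.96046 ≈ 135.064

135.06px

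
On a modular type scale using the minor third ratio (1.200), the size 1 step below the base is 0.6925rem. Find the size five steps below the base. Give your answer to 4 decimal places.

0.6925 ÷ 1.200⁴ = 0.6925 ÷ 2.07360 ≈ 0.3340

0.3340rem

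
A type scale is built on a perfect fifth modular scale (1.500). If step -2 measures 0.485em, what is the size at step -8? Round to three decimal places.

0.043em

0.485 ÷ 1.500⁶ = 0.485 ÷ 11.39062 ≈ 0.043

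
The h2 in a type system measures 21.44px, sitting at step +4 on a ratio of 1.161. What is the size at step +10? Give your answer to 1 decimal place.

52.5px

21.44 × 1.161⁶ = 21.44 × 2.44903 ≈ 52.507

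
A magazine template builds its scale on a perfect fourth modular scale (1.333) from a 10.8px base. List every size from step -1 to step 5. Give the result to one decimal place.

8.1px, 10.8px, 14.4px, 19.2px, 25.6px, 34.1px, 45.5px

Step -1: 10.8 ÷ 1.333 = 8.1
Step 0: 10.8px
Step 1: 10.8 × 1.333 = 14.4
Step 2: 10.8 × 1.333² = 19.2
Step 3: 10.8 × 1.333³ = 25.6
Step 4: 10.8 × 1.333⁴ = 34.1
Step 5: 10.8 × 1.333⁵ = 45.5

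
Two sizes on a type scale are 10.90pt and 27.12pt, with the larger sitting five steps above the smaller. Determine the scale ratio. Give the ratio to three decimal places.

1.200

The ratio satisfies 10.90 × r⁵ = 27.12, so r = (27.12 / 10.90)^(1/5).
r = 2.4881^(1/5) ≈ 1.2000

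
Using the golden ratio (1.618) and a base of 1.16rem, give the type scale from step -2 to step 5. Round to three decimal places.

Step -2: 1.16 ÷ 1.618² = 0.443
Step -1: 1.16 ÷ 1.618 = 0.717
Step 0: 1.16rem
Step 1: 1.16 × 1.618 = 1.877
Step 2: 1.16 × 1.618² = 3.037
Step 3: 1.16 × 1.618³ = 4.914
Step 4: 1.16 × 1.618⁴ = 7.950
Step 5: 1.16 × 1.618⁵ = 12.863

0.443rem, 0.717rem, 1.160rem, 1.877rem, 3.037rem, 4.914rem, 7.950rem, 12.863rem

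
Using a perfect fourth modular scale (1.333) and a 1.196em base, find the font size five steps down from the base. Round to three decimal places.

0.284em

A modular type scale is a geometric sequence: sizeₙ = base × rⁿ.
1.196 ÷ 1.333⁵ = 1.196 ÷ 4.20873 ≈ 0.284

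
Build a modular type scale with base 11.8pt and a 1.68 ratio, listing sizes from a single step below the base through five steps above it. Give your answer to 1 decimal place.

Step -1: 11.8 ÷ 1.68 = 7.0
Step 0: 11.8pt
Step 1: 11.8 × 1.68 = 19.8
Step 2: 11.8 × 1.68² = 33.3
Step 3: 11.8 × 1.68³ = 56.0
Step 4: 11.8 × 1.68⁴ = 94.0
Step 5: 11.8 × 1.68⁵ = 157.9

7.0pt, 11.8pt, 19.8pt, 33.3pt, 56.0pt, 94.0pt, 157.9pt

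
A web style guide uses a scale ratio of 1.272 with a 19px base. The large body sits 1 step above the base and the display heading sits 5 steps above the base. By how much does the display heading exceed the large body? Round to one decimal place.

39.1px

Step 1: 19.0 × 1.272 = 24.168px
Step 5: 19.0 × 1.272⁵ = 63.269px
Difference: 63.269 − 24.168 = 39.101px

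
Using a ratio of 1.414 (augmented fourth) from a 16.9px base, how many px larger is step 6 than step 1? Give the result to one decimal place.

Step 1: 16.9 × 1.414 = 23.897px
Step 6: 16.9 × 1.414⁶ = 135.078px
Difference: 135.078 − 23.897 = 111.181px

111.2px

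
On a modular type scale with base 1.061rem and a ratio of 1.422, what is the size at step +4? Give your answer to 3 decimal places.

4.338rem

1.061 × 1.422⁴ = 1.061 × 4.08882 ≈ 4.338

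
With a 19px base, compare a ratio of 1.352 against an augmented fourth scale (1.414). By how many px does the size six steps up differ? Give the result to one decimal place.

At 1.352: 19.0 × 1.352⁶ = 116.042px
Augmented fourth: 19.0 × 1.414⁶ = 151.862px
Difference: 151.862 − 116.042 = 35.820px

35.8px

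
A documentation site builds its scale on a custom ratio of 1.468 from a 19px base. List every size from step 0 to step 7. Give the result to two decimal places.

Step 0: 19px
Step 1: 19.0 × 1.468 = 27.89
Step 2: 19.0 × 1.468² = 40.95
Step 3: 19.0 × 1.468³ = 60.11
Step 4: 19.0 × 1.468⁴ = 88.24
Step 5: 19.0 × 1.468⁵ = 129.53
Step 6: 19.0 × 1.468⁶ = 190.16
Step 7: 19.0 × 1.468⁷ = 279.15

19.00px, 27.89px, 40.95px, 60.11px, 88.24px, 129.53px, 190.16px, 279.15px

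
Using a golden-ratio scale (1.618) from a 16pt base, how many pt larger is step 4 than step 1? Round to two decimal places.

Step 1: 16.0 × 1.618 = 25.8880pt
Step 4: 16.0 × 1.618⁴ = 109.6564pt
Difference: 109.6564 − 25.8880 = 83.7684pt

83.77pt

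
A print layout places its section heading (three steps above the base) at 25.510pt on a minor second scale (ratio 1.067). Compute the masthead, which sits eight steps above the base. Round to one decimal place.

35.3pt

Moving from step +3 to step +8 is 5 steps up, so multiply by r⁵.
25.510 × 1.067⁵ = 25.510 × 1.38300 ≈ 35.280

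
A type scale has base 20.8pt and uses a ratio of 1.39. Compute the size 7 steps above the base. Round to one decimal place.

20.8 × 1.39⁷ = 20.8 × 10.02544 ≈ 208.53

208.5pt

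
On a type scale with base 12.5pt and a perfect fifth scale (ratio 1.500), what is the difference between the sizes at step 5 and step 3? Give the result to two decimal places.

52.73pt

Step 3: 12.5 × 1.500³ = 42.1875pt
Step 5: 12.5 × 1.500⁵ = 94.9219pt
Difference: 94.9219 − 42.1875 = 52.7344pt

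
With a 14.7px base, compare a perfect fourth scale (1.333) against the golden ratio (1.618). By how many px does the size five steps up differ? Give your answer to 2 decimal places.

101.14px

Perfect fourth: 14.7 × 1.333⁵ = 61.8683px
Golden ratio: 14.7 × 1.618⁵ = 163.0084px
Difference: 163.0084 − 61.8683 = 101.1401px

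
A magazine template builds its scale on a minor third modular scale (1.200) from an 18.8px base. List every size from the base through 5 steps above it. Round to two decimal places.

18.80px, 22.56px, 27.07px, 32.49px, 38.98px, 46.78px

Step 0: 18.8px
Step 1: 18.8 × 1.200 = 22.56
Step 2: 18.8 × 1.200² = 27.07
Step 3: 18.8 × 1.200³ = 32.49
Step 4: 18.8 × 1.200⁴ = 38.98
Step 5: 18.8 × 1.200⁵ = 46.78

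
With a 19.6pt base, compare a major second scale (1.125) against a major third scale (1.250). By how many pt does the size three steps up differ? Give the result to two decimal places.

Major second: 19.6 × 1.125³ = 27.9070pt
Major third: 19.6 × 1.250³ = 38.2812pt
Difference: 38.2812 − 27.9070 = 10.3742pt

10.37pt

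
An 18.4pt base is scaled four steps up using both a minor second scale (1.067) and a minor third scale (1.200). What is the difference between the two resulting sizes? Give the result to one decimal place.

Minor second: 18.4 × 1.067⁴ = 23.849pt
Minor third: 18.4 × 1.200⁴ = 38.154pt
Difference: 38.154 − 23.849 = 14.305pt

14.3pt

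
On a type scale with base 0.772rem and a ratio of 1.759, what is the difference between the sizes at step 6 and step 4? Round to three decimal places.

Step 4: 0.772 × 1.759⁴ = 7.39062rem
Step 6: 0.772 × 1.759⁶ = 22.86717rem
Difference: 22.86717 − 7.39062 = 15.47655rem

15.477rem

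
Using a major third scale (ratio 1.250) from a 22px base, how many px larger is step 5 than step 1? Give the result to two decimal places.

Step 1: 22.0 × 1.250 = 27.5000px
Step 5: 22.0 × 1.250⁵ = 67.1387px
Difference: 67.1387 − 27.5000 = 39.6387px

39.64px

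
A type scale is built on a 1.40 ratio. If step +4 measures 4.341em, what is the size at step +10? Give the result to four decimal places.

32.6857em

The gap is 10 − (4) = 6 steps, so the factor is 1.40^6.
4.341 × 1.40⁶ = 4.341 × 7.52954 ≈ 32.6857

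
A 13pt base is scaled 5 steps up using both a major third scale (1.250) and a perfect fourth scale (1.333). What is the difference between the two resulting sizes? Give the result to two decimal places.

Major third: 13.0 × 1.250⁵ = 39.6729pt
Perfect fourth: 13.0 × 1.333⁵ = 54.7134pt
Difference: 54.7134 − 39.6729 = 15.0405pt

15.04pt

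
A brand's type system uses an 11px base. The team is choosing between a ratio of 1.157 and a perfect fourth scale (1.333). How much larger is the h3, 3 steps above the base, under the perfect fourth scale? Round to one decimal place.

At 1.157: 11.0 × 1.157³ = 17.037px
Perfect fourth: 11.0 × 1.333³ = 26.055px
Difference: 26.055 − 17.037 = 9.018px

9.0px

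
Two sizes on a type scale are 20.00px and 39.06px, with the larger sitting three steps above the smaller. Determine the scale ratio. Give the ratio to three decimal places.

1.250

r³ = 39.06 / 20.00, so r = (39.06/20.00)^(1/3).
r = 1.9530^(1/3) ≈ 1.2500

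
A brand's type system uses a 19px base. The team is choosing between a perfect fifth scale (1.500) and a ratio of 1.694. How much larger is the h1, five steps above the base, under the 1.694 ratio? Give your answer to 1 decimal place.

120.8px

Perfect fifth: 19.0 × 1.500⁵ = 144.281px
At 1.694: 19.0 × 1.694⁵ = 265.046px
Difference: 265.046 − 144.281 = 120.765px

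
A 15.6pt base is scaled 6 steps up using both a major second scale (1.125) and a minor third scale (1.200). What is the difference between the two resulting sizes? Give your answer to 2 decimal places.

Major second: 15.6 × 1.125⁶ = 31.6257pt
Minor third: 15.6 × 1.200⁶ = 46.5814pt
Difference: 46.5814 − 31.6257 = 14.9557pt

14.96pt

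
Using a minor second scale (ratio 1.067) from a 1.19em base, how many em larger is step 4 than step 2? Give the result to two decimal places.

0.19em

Step 2: 1.19 × 1.067² = 1.3548em
Step 4: 1.19 × 1.067⁴ = 1.5424em
Difference: 1.5424 − 1.3548 = 0.1876em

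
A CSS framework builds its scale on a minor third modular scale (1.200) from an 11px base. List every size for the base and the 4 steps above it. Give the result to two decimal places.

Step 0: 11px
Step 1: 11.0 × 1.200 = 13.20
Step 2: 11.0 × 1.200² = 15.84
Step 3: 11.0 × 1.200³ = 19.01
Step 4: 11.0 × 1.200⁴ = 22.81

11.00px, 13.20px, 15.84px, 19.01px, 22.81px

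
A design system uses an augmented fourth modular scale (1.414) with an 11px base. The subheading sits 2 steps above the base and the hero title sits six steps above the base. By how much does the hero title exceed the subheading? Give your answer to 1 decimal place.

Step 2: 11.0 × 1.414² = 21.993px
Step 6: 11.0 × 1.414⁶ = 87.920px
Difference: 87.920 − 21.993 = 65.927px

65.9px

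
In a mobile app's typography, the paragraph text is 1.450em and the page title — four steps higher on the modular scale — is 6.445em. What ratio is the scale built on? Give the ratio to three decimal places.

1.452

r⁴ = 6.445 / 1.450, so r = (6.445/1.450)^(1/4).
r = 4.4448^(1/4) ≈ 1.4520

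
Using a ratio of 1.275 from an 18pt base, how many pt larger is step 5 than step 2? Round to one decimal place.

Step 2: 18.0 × 1.275² = 29.261pt
Step 5: 18.0 × 1.275⁵ = 60.649pt
Difference: 60.649 − 29.261 = 31.388pt

31.4pt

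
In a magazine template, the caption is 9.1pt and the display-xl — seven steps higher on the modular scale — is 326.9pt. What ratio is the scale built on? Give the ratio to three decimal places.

1.668

The ratio satisfies 9.1 × r⁷ = 326.9, so r = (326.9 / 9.1)^(1/7).
r = 35.9231^(1/7) ≈ 1.6680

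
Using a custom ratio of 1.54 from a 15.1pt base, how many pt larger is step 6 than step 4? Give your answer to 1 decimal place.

116.5pt

Step 4: 15.1 × 1.54⁴ = 84.930pt
Step 6: 15.1 × 1.54⁶ = 201.419pt
Difference: 201.419 − 84.930 = 116.489pt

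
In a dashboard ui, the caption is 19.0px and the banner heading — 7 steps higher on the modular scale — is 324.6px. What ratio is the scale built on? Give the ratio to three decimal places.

1.500

The ratio satisfies 19.0 × r⁷ = 324.6, so r = (324.6 / 19.0)^(1/7).
r = 17.0842^(1/7) ≈ 1.5000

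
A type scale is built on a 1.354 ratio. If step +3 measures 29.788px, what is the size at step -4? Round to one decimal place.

3.6px

29.788 ÷ 1.354⁷ = 29.788 ÷ 8.34316 ≈ 3.570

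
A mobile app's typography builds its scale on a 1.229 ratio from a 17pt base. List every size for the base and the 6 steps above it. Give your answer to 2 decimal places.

Step 0: 17pt
Step 1: 17.0 × 1.229 = 20.89
Step 2: 17.0 × 1.229² = 25.68
Step 3: 17.0 × 1.229³ = 31.56
Step 4: 17.0 × 1.229⁴ = 38.78
Step 5: 17.0 × 1.229⁵ = 47.67
Step 6: 17.0 × 1.229⁶ = 58.58

17.00pt, 20.89pt, 25.68pt, 31.56pt, 38.78pt, 47.67pt, 58.58pt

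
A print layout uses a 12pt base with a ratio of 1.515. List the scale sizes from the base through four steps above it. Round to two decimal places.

Step 0: 12pt
Step 1: 12.0 × 1.515 = 18.18
Step 2: 12.0 × 1.515² = 27.54
Step 3: 12.0 × 1.515³ = 41.73
Step 4: 12.0 × 1.515⁴ = 63.22

12.00pt, 18.18pt, 27.54pt, 41.73pt, 63.22pt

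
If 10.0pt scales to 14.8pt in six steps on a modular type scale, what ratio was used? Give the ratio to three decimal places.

1.068

r⁶ = 14.8 / 10.0, so r = (14.8/10.0)^(1/6).
r = 1.4800^(1/6) ≈ 1.0675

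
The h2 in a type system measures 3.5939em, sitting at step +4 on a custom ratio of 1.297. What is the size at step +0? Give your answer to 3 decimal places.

1.270em

3.5939 ÷ 1.297⁴ = 3.5939 ÷ 2.82983 ≈ 1.270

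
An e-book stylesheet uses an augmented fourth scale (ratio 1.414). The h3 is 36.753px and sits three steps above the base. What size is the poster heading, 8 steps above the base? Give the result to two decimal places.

207.75px

36.753 × 1.414⁵ = 36.753 × 5.65258 ≈ 207.749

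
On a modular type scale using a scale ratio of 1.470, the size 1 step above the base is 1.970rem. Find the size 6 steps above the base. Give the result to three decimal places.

1.970 × 1.470⁵ = 1.970 × 6.86415 ≈ 13.522

13.522rem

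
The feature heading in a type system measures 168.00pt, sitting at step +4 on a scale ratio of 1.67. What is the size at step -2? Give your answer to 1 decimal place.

The gap is -2 − (4) = -6 steps, so the factor is 1.67^-6.
168.00 ÷ 1.67⁶ = 168.00 ÷ 21.69196 ≈ 7.745

7.7pt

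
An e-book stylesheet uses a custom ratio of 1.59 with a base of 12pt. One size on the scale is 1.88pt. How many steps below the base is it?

4

1.59ⁿ = 12 / 1.88 = 6.3830
n = ln(6.3830) / ln(1.59) = 1.8536 / 0.4637 ≈ 4.00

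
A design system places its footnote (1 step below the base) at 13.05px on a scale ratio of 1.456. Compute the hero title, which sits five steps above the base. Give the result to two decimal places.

124.33px

13.05 × 1.456⁶ = 13.05 × 9.52727 ≈ 124.331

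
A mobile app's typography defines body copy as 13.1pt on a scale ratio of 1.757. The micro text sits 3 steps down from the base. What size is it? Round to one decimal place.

13.1 ÷ 1.757³ = 13.1 ÷ 5.42395 ≈ 2.42

2.4pt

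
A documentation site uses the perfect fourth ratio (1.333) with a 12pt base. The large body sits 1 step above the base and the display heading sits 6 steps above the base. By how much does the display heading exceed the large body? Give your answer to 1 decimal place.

51.3pt

Step 1: 12.0 × 1.333 = 15.996pt
Step 6: 12.0 × 1.333⁶ = 67.323pt
Difference: 67.323 − 15.996 = 51.327pt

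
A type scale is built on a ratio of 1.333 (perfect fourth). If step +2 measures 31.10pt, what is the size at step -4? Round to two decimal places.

5.54pt

31.10 ÷ 1.333⁶ = 31.10 ÷ 5.61023 ≈ 5.543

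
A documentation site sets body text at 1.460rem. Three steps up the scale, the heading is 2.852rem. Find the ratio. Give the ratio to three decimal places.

r³ = 2.852 / 1.460, so r = (2.852/1.460)^(1/3).
r = 1.9534^(1/3) ≈ 1.2501

1.250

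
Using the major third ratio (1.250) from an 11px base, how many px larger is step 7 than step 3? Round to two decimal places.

Step 3: 11.0 × 1.250³ = 21.4844px
Step 7: 11.0 × 1.250⁷ = 52.4521px
Difference: 52.4521 − 21.4844 = 30.9677px

30.97px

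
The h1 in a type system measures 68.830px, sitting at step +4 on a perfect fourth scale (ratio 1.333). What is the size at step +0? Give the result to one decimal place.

21.8px

Moving from step +4 to step +0 is 4 steps down, so divide by r⁴.
68.830 ÷ 1.333⁴ = 68.830 ÷ 3.15733 ≈ 21.800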